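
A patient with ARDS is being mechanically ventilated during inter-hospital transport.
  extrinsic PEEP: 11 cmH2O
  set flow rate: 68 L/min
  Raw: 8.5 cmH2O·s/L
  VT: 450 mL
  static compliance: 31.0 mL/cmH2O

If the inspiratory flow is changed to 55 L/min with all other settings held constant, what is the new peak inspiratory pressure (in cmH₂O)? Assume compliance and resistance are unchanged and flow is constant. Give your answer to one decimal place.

Flow: 68 L/min ÷ 60 = 1.1333 L/s.
New flow: 55 L/min ÷ 60 = 0.9167 L/s.
PIP = Vt/C + R·V̇ + PEEP (constant-flow equation of motion).
Only the resistive term changes: ΔPIP = R × ΔV̇ = 8.5 × (0.9167 − 1.1333) = 8.5 × -0.2166 = -1.841 cmH2O.
Original PIP = 450/31.0 + 8.5×1.1333 + 11 = 35.149 cmH2O; new PIP = 35.149 + (-1.841) = 33.308 cmH2O.

33.3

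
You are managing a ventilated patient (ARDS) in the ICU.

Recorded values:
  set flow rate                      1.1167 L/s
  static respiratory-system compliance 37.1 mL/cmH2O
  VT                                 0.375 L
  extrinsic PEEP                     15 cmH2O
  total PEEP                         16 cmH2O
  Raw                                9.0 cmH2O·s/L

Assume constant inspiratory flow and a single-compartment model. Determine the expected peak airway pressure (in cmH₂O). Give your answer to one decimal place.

Total PEEP = 16 cmH2O (set 15 + intrinsic 1); this is the baseline alveolar pressure.
Equation of motion (constant flow): PIP = Vt/C + R·V̇ + PEEP.
PIP = 375/37.1 + 9.0×1.1167 + 16 = 10.108 + 10.05 + 16 = 36.158 cmH2O.

36.2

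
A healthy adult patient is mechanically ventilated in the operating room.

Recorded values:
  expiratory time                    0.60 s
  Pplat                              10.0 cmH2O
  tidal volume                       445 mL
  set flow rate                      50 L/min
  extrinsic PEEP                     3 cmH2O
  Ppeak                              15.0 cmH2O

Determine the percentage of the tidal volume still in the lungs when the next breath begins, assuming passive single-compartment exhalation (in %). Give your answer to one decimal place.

20.7

Flow: 50 L/min ÷ 60 = 0.8333 L/s.
R = (PIP − Pplat)/V̇ = (15.0 − 10.0) / 0.8333 = 5.0/0.8333 = 6.0 cmH2O·s/L.
C = Vt/(Pplat − PEEP) = 445.0 / (10.0 − 3) = 445.0/7.0 = 63.571 mL/cmH2O.
τ = R × C = 6.0 × 0.06357 L/cmH2O = 0.3814 s.
Fraction remaining at end-expiration = e^(−Te/τ) = e^(−0.60/0.3814) = 0.2074 → 20.74%.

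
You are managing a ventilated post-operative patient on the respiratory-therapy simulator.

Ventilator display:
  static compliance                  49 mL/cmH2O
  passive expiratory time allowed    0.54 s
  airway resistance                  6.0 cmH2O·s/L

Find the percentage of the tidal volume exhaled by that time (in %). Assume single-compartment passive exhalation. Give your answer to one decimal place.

84.1

τ = R × C = 6.0 × 49 mL/cmH2O = 6.0 × 0.049 L/cmH2O = 0.294 s.
Passive exhalation: V(t)/V₀ = e^(−t/τ) = e^(−0.54/0.294) = 0.1593.
Fraction exhaled = 1 − 0.1593 = 0.8407 → 84.07%.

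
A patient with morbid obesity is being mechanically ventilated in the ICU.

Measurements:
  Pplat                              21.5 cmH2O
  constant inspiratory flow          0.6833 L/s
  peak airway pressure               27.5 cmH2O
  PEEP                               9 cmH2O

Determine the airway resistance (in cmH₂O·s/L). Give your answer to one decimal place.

8.8

Raw = (PIP − Pplat) / flow = (27.5 − 21.5) / 0.6833 = 6.0 / 0.6833 = 8.781 cmH2O·s/L.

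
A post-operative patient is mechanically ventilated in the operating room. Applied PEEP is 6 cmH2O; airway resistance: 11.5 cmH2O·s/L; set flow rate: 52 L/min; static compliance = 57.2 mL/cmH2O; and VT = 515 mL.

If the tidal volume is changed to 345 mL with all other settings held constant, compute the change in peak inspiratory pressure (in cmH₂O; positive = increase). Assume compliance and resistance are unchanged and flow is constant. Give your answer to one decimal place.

PIP = Vt/C + R·V̇ + PEEP (constant-flow equation of motion).
Only the elastic term changes: ΔPIP = ΔVt / C = (345 − 515) / 57.2 = -2.972 cmH2O.

-3.0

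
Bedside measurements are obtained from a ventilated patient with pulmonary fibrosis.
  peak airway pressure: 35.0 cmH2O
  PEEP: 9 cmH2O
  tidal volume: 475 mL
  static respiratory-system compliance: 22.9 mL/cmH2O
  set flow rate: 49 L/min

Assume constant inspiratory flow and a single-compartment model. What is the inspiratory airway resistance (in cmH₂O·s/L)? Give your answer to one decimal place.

Flow: 49 L/min ÷ 60 = 0.8167 L/s.
Equation of motion (constant flow): PIP = Vt/C + R·V̇ + PEEP.
R·V̇ = PIP − Vt/C − PEEP = 35.0 − 475/22.9 − 9 = 35.0 − 20.742 − 9 = 5.258 cmH2O.
R = 5.258 / 0.8167 = 6.438 cmH2O·s/L.

6.4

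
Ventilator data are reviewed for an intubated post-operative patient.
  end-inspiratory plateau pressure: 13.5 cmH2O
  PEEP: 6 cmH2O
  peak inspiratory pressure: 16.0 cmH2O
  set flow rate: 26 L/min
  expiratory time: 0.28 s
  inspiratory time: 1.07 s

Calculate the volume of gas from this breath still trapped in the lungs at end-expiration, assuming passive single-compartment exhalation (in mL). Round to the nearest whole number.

Flow: 26 L/min ÷ 60 = 0.4333 L/s.
Vt = flow × Ti = 0.4333 L/s × 1.07 s × 1000 mL/L = 463.63 mL.
R = (PIP − Pplat)/V̇ = (16.0 − 13.5) / 0.4333 = 2.5/0.4333 = 5.77 cmH2O·s/L.
C = Vt/(Pplat − PEEP) = 463.63 / (13.5 − 6) = 463.63/7.5 = 61.817 mL/cmH2O.
τ = R × C = 5.77 × 0.06182 L/cmH2O = 0.3567 s.
Fraction remaining = e^(−Te/τ) = e^(−0.28/0.3567) = 0.4561.
Trapped volume = 463.63 × 0.4561 = 211.46 mL.

211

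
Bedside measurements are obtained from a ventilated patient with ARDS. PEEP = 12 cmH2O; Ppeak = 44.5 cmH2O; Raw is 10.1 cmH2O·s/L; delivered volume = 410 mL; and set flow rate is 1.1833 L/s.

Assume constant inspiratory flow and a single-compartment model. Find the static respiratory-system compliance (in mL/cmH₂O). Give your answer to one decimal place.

20.0

Equation of motion (constant flow): PIP = Vt/C + R·V̇ + PEEP.
Vt/C = PIP − R·V̇ − PEEP = 44.5 − 10.1×1.1833 − 12 = 44.5 − 11.951 − 12 = 20.549 cmH2O.
C = Vt / 20.549 = 410 / 20.549 = 19.952 mL/cmH2O.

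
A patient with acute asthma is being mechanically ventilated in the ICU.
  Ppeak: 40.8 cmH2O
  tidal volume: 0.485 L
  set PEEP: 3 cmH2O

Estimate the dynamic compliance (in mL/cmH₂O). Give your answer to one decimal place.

12.8

Dynamic compliance = Vt / (PIP − PEEP) = 485 / (40.8 − 3) = 485 / 37.8 = 12.831 mL/cmH2O.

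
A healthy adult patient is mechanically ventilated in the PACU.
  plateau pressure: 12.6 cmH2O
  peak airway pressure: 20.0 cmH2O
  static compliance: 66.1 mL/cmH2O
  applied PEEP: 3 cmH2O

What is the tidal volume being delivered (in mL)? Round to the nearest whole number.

Vt = Cstat × (Pplat − PEEP) = 66.1 × (12.6 − 3) = 66.1 × 9.6 = 634.56 mL.

635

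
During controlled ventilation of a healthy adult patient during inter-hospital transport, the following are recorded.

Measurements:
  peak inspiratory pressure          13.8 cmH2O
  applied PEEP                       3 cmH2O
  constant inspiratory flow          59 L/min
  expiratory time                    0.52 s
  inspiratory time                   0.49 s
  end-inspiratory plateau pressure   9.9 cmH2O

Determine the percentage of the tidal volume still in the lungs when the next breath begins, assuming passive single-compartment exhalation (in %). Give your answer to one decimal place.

15.3

Flow: 59 L/min ÷ 60 = 0.9833 L/s.
Vt = flow × Ti = 0.9833 L/s × 0.49 s × 1000 mL/L = 481.82 mL.
R = (PIP − Pplat)/V̇ = (13.8 − 9.9) / 0.9833 = 3.9/0.9833 = 3.966 cmH2O·s/L.
C = Vt/(Pplat − PEEP) = 481.82 / (9.9 − 3) = 481.82/6.9 = 69.829 mL/cmH2O.
τ = R × C = 3.966 × 0.06983 L/cmH2O = 0.2769 s.
Fraction remaining at end-expiration = e^(−Te/τ) = e^(−0.52/0.2769) = 0.1529 → 15.29%.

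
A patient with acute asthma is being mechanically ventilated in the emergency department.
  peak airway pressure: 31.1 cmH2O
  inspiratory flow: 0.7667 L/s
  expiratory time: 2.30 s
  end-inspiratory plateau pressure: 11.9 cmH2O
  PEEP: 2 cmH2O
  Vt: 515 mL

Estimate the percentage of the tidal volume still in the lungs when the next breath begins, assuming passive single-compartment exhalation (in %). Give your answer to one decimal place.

17.1

R = (PIP − Pplat)/V̇ = (31.1 − 11.9) / 0.7667 = 19.2/0.7667 = 25.042 cmH2O·s/L.
C = Vt/(Pplat − PEEP) = 515.0 / (11.9 − 2) = 515.0/9.9 = 52.02 mL/cmH2O.
τ = R × C = 25.042 × 0.05202 L/cmH2O = 1.303 s.
Fraction remaining at end-expiration = e^(−Te/τ) = e^(−2.30/1.303) = 0.1712 → 17.12%.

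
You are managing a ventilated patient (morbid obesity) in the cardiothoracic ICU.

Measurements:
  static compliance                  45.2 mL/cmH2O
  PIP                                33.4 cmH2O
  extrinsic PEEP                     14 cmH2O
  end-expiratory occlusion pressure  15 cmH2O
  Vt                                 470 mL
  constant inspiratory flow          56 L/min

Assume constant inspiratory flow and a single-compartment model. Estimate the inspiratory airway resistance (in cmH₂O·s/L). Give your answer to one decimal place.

Flow: 56 L/min ÷ 60 = 0.9333 L/s.
Total PEEP = 15 cmH2O (set 14 + intrinsic 1); this is the baseline alveolar pressure.
Equation of motion (constant flow): PIP = Vt/C + R·V̇ + PEEP.
R·V̇ = PIP − Vt/C − PEEP = 33.4 − 470/45.2 − 15 = 33.4 − 10.398 − 15 = 8.002 cmH2O.
R = 8.002 / 0.9333 = 8.574 cmH2O·s/L.

8.6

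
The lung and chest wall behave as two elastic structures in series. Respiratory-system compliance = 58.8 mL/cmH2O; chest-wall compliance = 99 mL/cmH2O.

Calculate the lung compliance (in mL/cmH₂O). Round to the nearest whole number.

1/CL = 1/Crs − 1/Ccw.
1/CL = 1/58.8 − 1/99 = 0.006906.
CL = 144.8 mL/cmH2O.

145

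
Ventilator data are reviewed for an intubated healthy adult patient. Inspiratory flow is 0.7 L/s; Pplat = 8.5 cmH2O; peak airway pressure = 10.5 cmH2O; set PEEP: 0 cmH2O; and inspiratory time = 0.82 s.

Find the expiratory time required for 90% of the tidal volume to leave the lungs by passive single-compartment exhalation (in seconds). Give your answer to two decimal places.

0.44

Vt = flow × Ti = 0.7 L/s × 0.82 s × 1000 mL/L = 574.0 mL.
R = (PIP − Pplat)/V̇ = (10.5 − 8.5) / 0.7 = 2.0/0.7 = 2.857 cmH2O·s/L.
C = Vt/(Pplat − PEEP) = 574.0 / (8.5 − 0) = 574.0/8.5 = 67.529 mL/cmH2O.
τ = R × C = 2.857 × 0.06753 L/cmH2O = 0.1929 s.
t = −τ·ln(1 − 0.90) = −0.1929·ln(0.1) = 0.4442 s.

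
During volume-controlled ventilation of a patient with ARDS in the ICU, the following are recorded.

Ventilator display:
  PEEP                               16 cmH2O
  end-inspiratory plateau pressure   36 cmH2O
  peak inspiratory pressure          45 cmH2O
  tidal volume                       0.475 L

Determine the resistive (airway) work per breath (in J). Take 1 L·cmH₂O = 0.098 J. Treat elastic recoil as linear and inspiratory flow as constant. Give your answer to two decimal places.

With constant inspiratory flow the resistive pressure is constant at PIP − Pplat = 45 − 36 = 9.0 cmH2O, so resistive work = 9.0 × 0.475 = 4.275 L·cmH2O.
× 0.098 J/(L·cmH2O) → 0.419 J.

0.42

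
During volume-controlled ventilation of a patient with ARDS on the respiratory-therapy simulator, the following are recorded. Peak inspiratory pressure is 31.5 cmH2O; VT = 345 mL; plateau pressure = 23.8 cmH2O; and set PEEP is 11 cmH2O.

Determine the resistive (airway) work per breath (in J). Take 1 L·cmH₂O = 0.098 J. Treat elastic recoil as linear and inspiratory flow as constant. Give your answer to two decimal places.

With constant inspiratory flow the resistive pressure is constant at PIP − Pplat = 31.5 − 23.8 = 7.7 cmH2O, so resistive work = 7.7 × 0.345 = 2.657 L·cmH2O.
× 0.098 J/(L·cmH2O) → 0.2604 J.

0.26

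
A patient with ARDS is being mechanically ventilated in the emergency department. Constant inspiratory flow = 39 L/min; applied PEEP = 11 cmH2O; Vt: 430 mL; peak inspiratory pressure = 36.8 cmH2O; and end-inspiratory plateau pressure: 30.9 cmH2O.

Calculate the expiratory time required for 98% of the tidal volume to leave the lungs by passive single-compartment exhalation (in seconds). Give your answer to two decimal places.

Flow: 39 L/min ÷ 60 = 0.65 L/s.
R = (PIP − Pplat)/V̇ = (36.8 − 30.9) / 0.65 = 5.9/0.65 = 9.077 cmH2O·s/L.
C = Vt/(Pplat − PEEP) = 430.0 / (30.9 − 11) = 430.0/19.9 = 21.608 mL/cmH2O.
τ = R × C = 9.077 × 0.02161 L/cmH2O = 0.1962 s.
t = −τ·ln(1 − 0.98) = −0.1962·ln(0.02) = 0.7675 s.

0.77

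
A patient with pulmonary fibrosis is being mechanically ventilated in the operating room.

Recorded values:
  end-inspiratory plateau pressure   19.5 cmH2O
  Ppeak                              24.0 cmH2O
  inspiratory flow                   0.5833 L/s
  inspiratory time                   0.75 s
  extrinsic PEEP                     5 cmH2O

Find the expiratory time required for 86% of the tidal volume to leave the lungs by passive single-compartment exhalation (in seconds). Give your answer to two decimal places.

Vt = flow × Ti = 0.5833 L/s × 0.75 s × 1000 mL/L = 437.48 mL.
R = (PIP − Pplat)/V̇ = (24.0 − 19.5) / 0.5833 = 4.5/0.5833 = 7.715 cmH2O·s/L.
C = Vt/(Pplat − PEEP) = 437.48 / (19.5 − 5) = 437.48/14.5 = 30.171 mL/cmH2O.
τ = R × C = 7.715 × 0.03017 L/cmH2O = 0.2328 s.
t = −τ·ln(1 − 0.86) = −0.2328·ln(0.14) = 0.4577 s.

0.46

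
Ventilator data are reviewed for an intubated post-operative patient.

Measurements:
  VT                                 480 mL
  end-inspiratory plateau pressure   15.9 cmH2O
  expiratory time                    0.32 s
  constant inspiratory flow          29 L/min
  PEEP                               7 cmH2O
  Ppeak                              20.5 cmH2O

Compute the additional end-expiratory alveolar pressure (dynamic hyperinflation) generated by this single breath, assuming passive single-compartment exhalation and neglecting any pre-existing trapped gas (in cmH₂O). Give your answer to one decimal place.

Flow: 29 L/min ÷ 60 = 0.4833 L/s.
R = (PIP − Pplat)/V̇ = (20.5 − 15.9) / 0.4833 = 4.6/0.4833 = 9.518 cmH2O·s/L.
C = Vt/(Pplat − PEEP) = 480.0 / (15.9 − 7) = 480.0/8.9 = 53.933 mL/cmH2O.
τ = R × C = 9.518 × 0.05393 L/cmH2O = 0.5133 s.
Fraction remaining = e^(−Te/τ) = e^(−0.32/0.5133) = 0.5361; trapped volume = 480.0 × 0.5361 = 257.33 mL.
Additional alveolar pressure from trapping ≈ V_trapped / C = 257.33 / 53.933 = 4.771 cmH2O.

4.8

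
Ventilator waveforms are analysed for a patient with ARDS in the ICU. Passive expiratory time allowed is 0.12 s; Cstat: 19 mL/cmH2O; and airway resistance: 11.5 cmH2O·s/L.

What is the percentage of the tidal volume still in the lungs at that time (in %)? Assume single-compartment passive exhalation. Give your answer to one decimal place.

τ = R × C = 11.5 × 19 mL/cmH2O = 11.5 × 0.019 L/cmH2O = 0.2185 s.
Passive exhalation: V(t)/V₀ = e^(−t/τ) = e^(−0.12/0.2185) = 0.5774.
Fraction remaining = 0.5774 → 57.74%.

57.7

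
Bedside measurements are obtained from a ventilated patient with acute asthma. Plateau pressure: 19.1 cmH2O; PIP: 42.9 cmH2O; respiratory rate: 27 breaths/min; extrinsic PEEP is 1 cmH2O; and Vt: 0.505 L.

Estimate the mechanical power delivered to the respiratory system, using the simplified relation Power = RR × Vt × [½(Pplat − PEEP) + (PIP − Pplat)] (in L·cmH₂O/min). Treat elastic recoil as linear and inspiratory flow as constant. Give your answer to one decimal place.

Per-breath work = Vt × [½(Pplat−PEEP) + (PIP−Pplat)] = 0.505 × [0.5×18.1 + 23.8] = 0.505 × 32.85 = 16.589 L·cmH2O.
Power = 27 × 16.589 = 447.9 L·cmH2O/min.

447.9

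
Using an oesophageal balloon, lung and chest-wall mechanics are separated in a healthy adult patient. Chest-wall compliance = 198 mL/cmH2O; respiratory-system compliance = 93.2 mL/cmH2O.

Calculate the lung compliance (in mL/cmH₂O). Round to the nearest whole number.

1/CL = 1/Crs − 1/Ccw.
1/CL = 1/93.2 − 1/198 = 0.005679.
CL = 176.09 mL/cmH2O.

176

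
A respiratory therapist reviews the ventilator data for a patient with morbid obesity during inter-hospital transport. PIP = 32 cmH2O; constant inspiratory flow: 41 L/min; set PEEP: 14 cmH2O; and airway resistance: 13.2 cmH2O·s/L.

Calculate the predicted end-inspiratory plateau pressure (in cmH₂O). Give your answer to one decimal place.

Flow: 41 L/min ÷ 60 = 0.6833 L/s.
Pplat = PIP − Raw × flow = 32 − 13.2 × 0.6833 = 32 − 9.02 = 22.98 cmH2O.

23.0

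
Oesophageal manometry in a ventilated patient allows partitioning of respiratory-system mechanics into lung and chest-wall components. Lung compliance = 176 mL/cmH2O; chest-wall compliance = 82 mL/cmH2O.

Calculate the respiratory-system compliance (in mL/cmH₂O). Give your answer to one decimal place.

Lung and chest wall are elastances in series: 1/Crs = 1/CL + 1/Ccw.
1/Crs = 1/176 + 1/82 = 0.01788.
Crs = 55.928 mL/cmH2O.

55.9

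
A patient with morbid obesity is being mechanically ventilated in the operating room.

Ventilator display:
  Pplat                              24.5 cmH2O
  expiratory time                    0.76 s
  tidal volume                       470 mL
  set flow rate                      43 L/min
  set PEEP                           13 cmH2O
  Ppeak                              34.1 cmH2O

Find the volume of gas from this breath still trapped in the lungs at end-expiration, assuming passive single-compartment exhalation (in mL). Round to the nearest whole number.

Flow: 43 L/min ÷ 60 = 0.7167 L/s.
R = (PIP − Pplat)/V̇ = (34.1 − 24.5) / 0.7167 = 9.6/0.7167 = 13.395 cmH2O·s/L.
C = Vt/(Pplat − PEEP) = 470.0 / (24.5 − 13) = 470.0/11.5 = 40.87 mL/cmH2O.
τ = R × C = 13.395 × 0.04087 L/cmH2O = 0.5475 s.
Fraction remaining = e^(−Te/τ) = e^(−0.76/0.5475) = 0.2495.
Trapped volume = 470.0 × 0.2495 = 117.27 mL.

117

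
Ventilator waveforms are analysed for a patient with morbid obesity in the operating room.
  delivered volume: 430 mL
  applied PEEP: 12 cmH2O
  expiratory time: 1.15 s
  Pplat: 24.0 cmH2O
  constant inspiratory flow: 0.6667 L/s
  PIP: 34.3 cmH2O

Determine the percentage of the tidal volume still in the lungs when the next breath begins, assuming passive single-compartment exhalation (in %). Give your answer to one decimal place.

12.5

R = (PIP − Pplat)/V̇ = (34.3 − 24.0) / 0.6667 = 10.3/0.6667 = 15.449 cmH2O·s/L.
C = Vt/(Pplat − PEEP) = 430.0 / (24.0 − 12) = 430.0/12.0 = 35.833 mL/cmH2O.
τ = R × C = 15.449 × 0.03583 L/cmH2O = 0.5535 s.
Fraction remaining at end-expiration = e^(−Te/τ) = e^(−1.15/0.5535) = 0.1252 → 12.52%.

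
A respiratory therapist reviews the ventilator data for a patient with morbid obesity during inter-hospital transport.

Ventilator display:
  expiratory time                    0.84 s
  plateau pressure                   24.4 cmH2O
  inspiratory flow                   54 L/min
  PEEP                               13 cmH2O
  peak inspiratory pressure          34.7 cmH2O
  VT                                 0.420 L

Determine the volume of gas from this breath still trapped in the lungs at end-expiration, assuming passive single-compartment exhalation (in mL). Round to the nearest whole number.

Flow: 54 L/min ÷ 60 = 0.9 L/s.
R = (PIP − Pplat)/V̇ = (34.7 − 24.4) / 0.9 = 10.3/0.9 = 11.444 cmH2O·s/L.
C = Vt/(Pplat − PEEP) = 420.0 / (24.4 − 13) = 420.0/11.4 = 36.842 mL/cmH2O.
τ = R × C = 11.444 × 0.03684 L/cmH2O = 0.4216 s.
Fraction remaining = e^(−Te/τ) = e^(−0.84/0.4216) = 0.1364.
Trapped volume = 420.0 × 0.1364 = 57.288 mL.

57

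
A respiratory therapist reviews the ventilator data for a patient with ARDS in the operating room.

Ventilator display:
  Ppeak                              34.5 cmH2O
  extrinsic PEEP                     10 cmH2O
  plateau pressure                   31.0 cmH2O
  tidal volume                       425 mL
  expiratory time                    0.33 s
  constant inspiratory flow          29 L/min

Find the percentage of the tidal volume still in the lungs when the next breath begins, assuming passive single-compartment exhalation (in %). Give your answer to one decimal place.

Flow: 29 L/min ÷ 60 = 0.4833 L/s.
R = (PIP − Pplat)/V̇ = (34.5 − 31.0) / 0.4833 = 3.5/0.4833 = 7.242 cmH2O·s/L.
C = Vt/(Pplat − PEEP) = 425.0 / (31.0 − 10) = 425.0/21.0 = 20.238 mL/cmH2O.
τ = R × C = 7.242 × 0.02024 L/cmH2O = 0.1466 s.
Fraction remaining at end-expiration = e^(−Te/τ) = e^(−0.33/0.1466) = 0.1053 → 10.53%.

10.5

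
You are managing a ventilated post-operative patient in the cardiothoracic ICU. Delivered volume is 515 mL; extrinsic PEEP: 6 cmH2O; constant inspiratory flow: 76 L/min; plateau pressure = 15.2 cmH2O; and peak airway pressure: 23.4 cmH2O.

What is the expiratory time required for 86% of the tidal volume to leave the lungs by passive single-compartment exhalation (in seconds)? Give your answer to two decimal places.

Flow: 76 L/min ÷ 60 = 1.2667 L/s.
R = (PIP − Pplat)/V̇ = (23.4 − 15.2) / 1.2667 = 8.2/1.2667 = 6.474 cmH2O·s/L.
C = Vt/(Pplat − PEEP) = 515.0 / (15.2 − 6) = 515.0/9.2 = 55.978 mL/cmH2O.
τ = R × C = 6.474 × 0.05598 L/cmH2O = 0.3624 s.
t = −τ·ln(1 − 0.86) = −0.3624·ln(0.14) = 0.7125 s.

0.71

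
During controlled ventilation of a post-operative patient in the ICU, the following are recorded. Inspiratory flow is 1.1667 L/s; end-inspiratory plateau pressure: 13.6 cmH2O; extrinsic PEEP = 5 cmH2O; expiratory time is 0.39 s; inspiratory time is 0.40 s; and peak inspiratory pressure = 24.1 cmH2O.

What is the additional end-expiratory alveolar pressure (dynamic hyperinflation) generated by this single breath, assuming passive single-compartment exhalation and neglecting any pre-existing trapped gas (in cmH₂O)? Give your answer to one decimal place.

Vt = flow × Ti = 1.1667 L/s × 0.40 s × 1000 mL/L = 466.68 mL.
R = (PIP − Pplat)/V̇ = (24.1 − 13.6) / 1.1667 = 10.5/1.1667 = 9.0 cmH2O·s/L.
C = Vt/(Pplat − PEEP) = 466.68 / (13.6 − 5) = 466.68/8.6 = 54.265 mL/cmH2O.
τ = R × C = 9.0 × 0.05427 L/cmH2O = 0.4884 s.
Fraction remaining = e^(−Te/τ) = e^(−0.39/0.4884) = 0.45; trapped volume = 466.68 × 0.45 = 210.01 mL.
Additional alveolar pressure from trapping ≈ V_trapped / C = 210.01 / 54.265 = 3.87 cmH2O.

3.9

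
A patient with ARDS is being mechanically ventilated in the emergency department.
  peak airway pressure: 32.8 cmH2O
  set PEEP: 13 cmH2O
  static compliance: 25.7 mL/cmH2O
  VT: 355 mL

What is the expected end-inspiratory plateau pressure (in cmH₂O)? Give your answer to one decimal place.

26.8

Pplat = PEEP + Vt / Cstat = 13 + 355 / 25.7 = 13 + 13.813 = 26.813 cmH2O.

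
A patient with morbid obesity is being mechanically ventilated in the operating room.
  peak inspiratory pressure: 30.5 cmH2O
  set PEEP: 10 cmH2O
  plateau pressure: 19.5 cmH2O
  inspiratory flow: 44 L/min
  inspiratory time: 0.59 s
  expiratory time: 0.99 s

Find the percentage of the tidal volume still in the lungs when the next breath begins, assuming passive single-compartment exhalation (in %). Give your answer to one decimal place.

Flow: 44 L/min ÷ 60 = 0.7333 L/s.
Vt = flow × Ti = 0.7333 L/s × 0.59 s × 1000 mL/L = 432.65 mL.
R = (PIP − Pplat)/V̇ = (30.5 − 19.5) / 0.7333 = 11.0/0.7333 = 15.001 cmH2O·s/L.
C = Vt/(Pplat − PEEP) = 432.65 / (19.5 − 10) = 432.65/9.5 = 45.542 mL/cmH2O.
τ = R × C = 15.001 × 0.04554 L/cmH2O = 0.6831 s.
Fraction remaining at end-expiration = e^(−Te/τ) = e^(−0.99/0.6831) = 0.2347 → 23.47%.

23.5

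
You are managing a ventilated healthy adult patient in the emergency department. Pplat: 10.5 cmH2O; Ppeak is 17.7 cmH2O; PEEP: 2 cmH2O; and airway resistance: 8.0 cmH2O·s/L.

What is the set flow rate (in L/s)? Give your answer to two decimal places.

flow = (PIP − Pplat) / Raw = 7.2 / 8.0 = 0.9 L/s.

0.90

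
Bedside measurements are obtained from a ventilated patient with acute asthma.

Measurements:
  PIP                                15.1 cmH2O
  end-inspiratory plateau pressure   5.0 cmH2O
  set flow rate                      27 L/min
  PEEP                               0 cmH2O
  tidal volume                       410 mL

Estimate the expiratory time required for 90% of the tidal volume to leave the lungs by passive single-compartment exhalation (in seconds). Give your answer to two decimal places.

4.24

Flow: 27 L/min ÷ 60 = 0.45 L/s.
R = (PIP − Pplat)/V̇ = (15.1 − 5.0) / 0.45 = 10.1/0.45 = 22.444 cmH2O·s/L.
C = Vt/(Pplat − PEEP) = 410.0 / (5.0 − 0) = 410.0/5.0 = 82.0 mL/cmH2O.
τ = R × C = 22.444 × 0.082 L/cmH2O = 1.84 s.
t = −τ·ln(1 − 0.90) = −1.84·ln(0.1) = 4.237 s.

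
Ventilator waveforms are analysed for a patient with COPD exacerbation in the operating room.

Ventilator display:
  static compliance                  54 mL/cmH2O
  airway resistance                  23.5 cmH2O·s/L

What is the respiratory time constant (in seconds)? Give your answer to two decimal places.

1.27

τ = R × C = 23.5 × 54 mL/cmH2O = 23.5 × 0.054 L/cmH2O = 1.269 s.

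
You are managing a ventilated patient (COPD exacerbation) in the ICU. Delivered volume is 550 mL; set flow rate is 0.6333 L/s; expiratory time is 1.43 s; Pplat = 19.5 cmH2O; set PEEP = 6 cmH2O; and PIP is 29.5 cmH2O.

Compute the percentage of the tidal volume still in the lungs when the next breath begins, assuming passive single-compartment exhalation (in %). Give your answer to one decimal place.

R = (PIP − Pplat)/V̇ = (29.5 − 19.5) / 0.6333 = 10.0/0.6333 = 15.79 cmH2O·s/L.
C = Vt/(Pplat − PEEP) = 550.0 / (19.5 − 6) = 550.0/13.5 = 40.741 mL/cmH2O.
τ = R × C = 15.79 × 0.04074 L/cmH2O = 0.6433 s.
Fraction remaining at end-expiration = e^(−Te/τ) = e^(−1.43/0.6433) = 0.1083 → 10.83%.

10.8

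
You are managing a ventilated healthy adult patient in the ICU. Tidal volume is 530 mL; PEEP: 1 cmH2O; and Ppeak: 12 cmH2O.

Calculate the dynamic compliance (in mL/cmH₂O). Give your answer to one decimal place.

48.2

Dynamic compliance = Vt / (PIP − PEEP) = 530 / (12 − 1) = 530 / 11.0 = 48.182 mL/cmH2O.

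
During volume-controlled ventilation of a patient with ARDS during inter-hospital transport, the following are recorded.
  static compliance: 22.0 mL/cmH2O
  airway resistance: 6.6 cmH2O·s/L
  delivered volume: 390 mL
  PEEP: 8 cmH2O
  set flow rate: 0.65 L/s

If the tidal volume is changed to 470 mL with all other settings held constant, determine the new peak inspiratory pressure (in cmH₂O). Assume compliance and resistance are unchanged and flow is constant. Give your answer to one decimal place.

PIP = Vt/C + R·V̇ + PEEP (constant-flow equation of motion).
Only the elastic term changes: ΔPIP = ΔVt / C = (470 − 390) / 22.0 = 3.636 cmH2O.
Original PIP = 390/22.0 + 6.6×0.65 + 8 = 30.017 cmH2O; new PIP = 30.017 + (3.636) = 33.653 cmH2O.

33.7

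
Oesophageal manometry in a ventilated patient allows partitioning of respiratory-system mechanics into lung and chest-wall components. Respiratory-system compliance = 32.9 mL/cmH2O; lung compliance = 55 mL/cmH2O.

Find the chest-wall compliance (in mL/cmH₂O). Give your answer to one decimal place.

81.9

1/Ccw = 1/Crs − 1/CL.
1/Ccw = 1/32.9 − 1/55 = 0.01221.
Ccw = 81.9 mL/cmH2O.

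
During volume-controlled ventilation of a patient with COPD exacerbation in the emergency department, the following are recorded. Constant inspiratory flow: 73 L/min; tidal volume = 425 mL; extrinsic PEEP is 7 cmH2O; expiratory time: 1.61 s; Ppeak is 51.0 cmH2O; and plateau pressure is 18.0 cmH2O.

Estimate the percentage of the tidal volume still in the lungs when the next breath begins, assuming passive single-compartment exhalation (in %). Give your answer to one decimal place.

21.5

Flow: 73 L/min ÷ 60 = 1.2167 L/s.
R = (PIP − Pplat)/V̇ = (51.0 − 18.0) / 1.2167 = 33.0/1.2167 = 27.123 cmH2O·s/L.
C = Vt/(Pplat − PEEP) = 425.0 / (18.0 − 7) = 425.0/11.0 = 38.636 mL/cmH2O.
τ = R × C = 27.123 × 0.03864 L/cmH2O = 1.048 s.
Fraction remaining at end-expiration = e^(−Te/τ) = e^(−1.61/1.048) = 0.2152 → 21.52%.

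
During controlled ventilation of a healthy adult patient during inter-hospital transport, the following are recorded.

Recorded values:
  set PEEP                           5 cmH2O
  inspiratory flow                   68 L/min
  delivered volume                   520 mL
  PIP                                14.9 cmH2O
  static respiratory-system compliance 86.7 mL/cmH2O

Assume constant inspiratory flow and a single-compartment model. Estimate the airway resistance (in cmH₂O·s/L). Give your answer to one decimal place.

Flow: 68 L/min ÷ 60 = 1.1333 L/s.
Equation of motion (constant flow): PIP = Vt/C + R·V̇ + PEEP.
R·V̇ = PIP − Vt/C − PEEP = 14.9 − 520/86.7 − 5 = 14.9 − 5.998 − 5 = 3.902 cmH2O.
R = 3.902 / 1.1333 = 3.443 cmH2O·s/L.

3.4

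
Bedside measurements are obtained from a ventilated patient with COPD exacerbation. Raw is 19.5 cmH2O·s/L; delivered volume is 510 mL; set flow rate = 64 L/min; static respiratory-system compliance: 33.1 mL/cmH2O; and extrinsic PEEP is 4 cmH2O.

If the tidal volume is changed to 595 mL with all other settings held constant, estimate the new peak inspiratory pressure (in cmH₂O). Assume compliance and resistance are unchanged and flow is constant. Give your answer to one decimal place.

42.8

Flow: 64 L/min ÷ 60 = 1.0667 L/s.
PIP = Vt/C + R·V̇ + PEEP (constant-flow equation of motion).
Only the elastic term changes: ΔPIP = ΔVt / C = (595 − 510) / 33.1 = 2.568 cmH2O.
Original PIP = 510/33.1 + 19.5×1.0667 + 4 = 40.209 cmH2O; new PIP = 40.209 + (2.568) = 42.777 cmH2O.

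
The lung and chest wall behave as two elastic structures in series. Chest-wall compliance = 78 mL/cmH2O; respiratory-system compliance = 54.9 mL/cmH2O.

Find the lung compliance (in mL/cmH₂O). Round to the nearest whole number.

1/CL = 1/Crs − 1/Ccw.
1/CL = 1/54.9 − 1/78 = 0.005394.
CL = 185.39 mL/cmH2O.

185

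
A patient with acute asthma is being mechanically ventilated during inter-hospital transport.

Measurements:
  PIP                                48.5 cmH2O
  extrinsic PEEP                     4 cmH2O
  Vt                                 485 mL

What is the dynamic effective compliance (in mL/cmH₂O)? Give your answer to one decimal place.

10.9

Dynamic compliance = Vt / (PIP − PEEP) = 485 / (48.5 − 4) = 485 / 44.5 = 10.899 mL/cmH2O.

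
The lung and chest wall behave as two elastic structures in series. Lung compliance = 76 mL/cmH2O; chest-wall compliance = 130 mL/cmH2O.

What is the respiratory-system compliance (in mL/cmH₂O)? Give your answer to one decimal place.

Lung and chest wall are elastances in series: 1/Crs = 1/CL + 1/Ccw.
1/Crs = 1/76 + 1/130 = 0.02085.
Crs = 47.962 mL/cmH2O.

48.0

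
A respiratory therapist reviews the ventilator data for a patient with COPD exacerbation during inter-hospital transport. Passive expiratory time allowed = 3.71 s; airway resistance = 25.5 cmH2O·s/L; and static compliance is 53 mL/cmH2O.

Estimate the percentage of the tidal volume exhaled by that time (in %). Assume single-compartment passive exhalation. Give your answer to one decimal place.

93.6

τ = R × C = 25.5 × 53 mL/cmH2O = 25.5 × 0.053 L/cmH2O = 1.352 s.
Passive exhalation: V(t)/V₀ = e^(−t/τ) = e^(−3.71/1.352) = 0.06431.
Fraction exhaled = 1 − 0.06431 = 0.9357 → 93.57%.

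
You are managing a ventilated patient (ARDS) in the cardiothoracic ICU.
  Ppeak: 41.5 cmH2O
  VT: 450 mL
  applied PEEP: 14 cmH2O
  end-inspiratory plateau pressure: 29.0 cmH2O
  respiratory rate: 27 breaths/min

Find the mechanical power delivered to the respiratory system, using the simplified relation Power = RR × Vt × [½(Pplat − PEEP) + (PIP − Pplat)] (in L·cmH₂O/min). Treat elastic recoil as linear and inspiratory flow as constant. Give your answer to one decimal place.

Per-breath work = Vt × [½(Pplat−PEEP) + (PIP−Pplat)] = 0.450 × [0.5×15.0 + 12.5] = 0.450 × 20.0 = 9.0 L·cmH2O.
Power = 27 × 9.0 = 243.0 L·cmH2O/min.

243.0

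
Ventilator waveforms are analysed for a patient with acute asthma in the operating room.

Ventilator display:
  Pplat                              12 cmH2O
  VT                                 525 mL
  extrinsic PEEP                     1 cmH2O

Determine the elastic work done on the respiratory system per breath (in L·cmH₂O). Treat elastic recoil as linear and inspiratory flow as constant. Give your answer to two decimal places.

2.89

Elastic work ≈ ½ × (Pplat − PEEP) × Vt = 0.5 × (12 − 1) × 0.525 L = 0.5 × 11.0 × 0.525 = 2.888 L·cmH2O.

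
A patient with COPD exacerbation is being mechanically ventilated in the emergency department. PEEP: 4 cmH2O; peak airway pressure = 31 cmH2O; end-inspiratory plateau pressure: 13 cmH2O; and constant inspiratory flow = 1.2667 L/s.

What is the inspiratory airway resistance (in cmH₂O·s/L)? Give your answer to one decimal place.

14.2

Raw = (PIP − Pplat) / flow = (31 − 13) / 1.2667 = 18.0 / 1.2667 = 14.21 cmH2O·s/L.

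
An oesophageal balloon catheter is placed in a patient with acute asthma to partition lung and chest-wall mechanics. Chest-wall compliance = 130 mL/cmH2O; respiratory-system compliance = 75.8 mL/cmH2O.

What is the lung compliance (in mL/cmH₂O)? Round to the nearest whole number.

182

1/CL = 1/Crs − 1/Ccw.
1/CL = 1/75.8 − 1/130 = 0.0055.
CL = 181.82 mL/cmH2O.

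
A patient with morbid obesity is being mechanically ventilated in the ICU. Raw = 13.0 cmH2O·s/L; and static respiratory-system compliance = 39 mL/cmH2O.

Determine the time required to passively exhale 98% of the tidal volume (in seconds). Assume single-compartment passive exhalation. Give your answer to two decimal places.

τ = R × C = 13.0 × 39 mL/cmH2O = 13.0 × 0.039 L/cmH2O = 0.507 s.
Exhaled fraction f = 1 − e^(−t/τ) → t = −τ·ln(1 − f) = −0.507·ln(0.02) = 1.983 s.

1.98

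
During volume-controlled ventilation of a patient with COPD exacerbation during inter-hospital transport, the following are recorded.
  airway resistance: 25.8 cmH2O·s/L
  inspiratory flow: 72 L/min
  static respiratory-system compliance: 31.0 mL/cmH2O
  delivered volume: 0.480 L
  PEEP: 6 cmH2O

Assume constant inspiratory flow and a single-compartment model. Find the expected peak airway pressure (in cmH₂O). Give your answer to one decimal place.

52.4

Flow: 72 L/min ÷ 60 = 1.2 L/s.
Equation of motion (constant flow): PIP = Vt/C + R·V̇ + PEEP.
PIP = 480/31.0 + 25.8×1.2 + 6 = 15.484 + 30.96 + 6 = 52.444 cmH2O.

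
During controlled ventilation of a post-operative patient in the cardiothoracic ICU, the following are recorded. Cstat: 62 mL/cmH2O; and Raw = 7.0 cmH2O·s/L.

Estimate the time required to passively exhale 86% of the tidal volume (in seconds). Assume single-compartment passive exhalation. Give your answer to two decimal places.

0.85

τ = R × C = 7.0 × 62 mL/cmH2O = 7.0 × 0.062 L/cmH2O = 0.434 s.
Exhaled fraction f = 1 − e^(−t/τ) → t = −τ·ln(1 − f) = −0.434·ln(0.14) = 0.8533 s.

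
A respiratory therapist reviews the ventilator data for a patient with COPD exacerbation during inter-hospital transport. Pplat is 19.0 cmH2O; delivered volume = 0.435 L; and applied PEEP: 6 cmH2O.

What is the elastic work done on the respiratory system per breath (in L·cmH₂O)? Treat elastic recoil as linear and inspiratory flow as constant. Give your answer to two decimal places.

2.83

Elastic work ≈ ½ × (Pplat − PEEP) × Vt = 0.5 × (19.0 − 6) × 0.435 L = 0.5 × 13.0 × 0.435 = 2.828 L·cmH2O.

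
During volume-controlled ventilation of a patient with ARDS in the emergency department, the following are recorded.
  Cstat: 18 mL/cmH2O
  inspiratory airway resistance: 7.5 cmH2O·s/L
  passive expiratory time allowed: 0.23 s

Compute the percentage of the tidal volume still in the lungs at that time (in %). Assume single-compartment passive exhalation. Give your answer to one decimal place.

τ = R × C = 7.5 × 18 mL/cmH2O = 7.5 × 0.018 L/cmH2O = 0.135 s.
Passive exhalation: V(t)/V₀ = e^(−t/τ) = e^(−0.23/0.135) = 0.182.
Fraction remaining = 0.182 → 18.2%.

18.2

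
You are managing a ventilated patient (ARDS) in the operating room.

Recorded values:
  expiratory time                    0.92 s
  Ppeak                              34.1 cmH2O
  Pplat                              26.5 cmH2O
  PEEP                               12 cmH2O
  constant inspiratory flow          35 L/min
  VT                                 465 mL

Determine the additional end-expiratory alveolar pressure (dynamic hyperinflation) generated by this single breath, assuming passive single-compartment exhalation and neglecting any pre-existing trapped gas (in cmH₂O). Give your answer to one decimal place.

Flow: 35 L/min ÷ 60 = 0.5833 L/s.
R = (PIP − Pplat)/V̇ = (34.1 − 26.5) / 0.5833 = 7.6/0.5833 = 13.029 cmH2O·s/L.
C = Vt/(Pplat − PEEP) = 465.0 / (26.5 − 12) = 465.0/14.5 = 32.069 mL/cmH2O.
τ = R × C = 13.029 × 0.03207 L/cmH2O = 0.4178 s.
Fraction remaining = e^(−Te/τ) = e^(−0.92/0.4178) = 0.1106; trapped volume = 465.0 × 0.1106 = 51.429 mL.
Additional alveolar pressure from trapping ≈ V_trapped / C = 51.429 / 32.069 = 1.604 cmH2O.

1.6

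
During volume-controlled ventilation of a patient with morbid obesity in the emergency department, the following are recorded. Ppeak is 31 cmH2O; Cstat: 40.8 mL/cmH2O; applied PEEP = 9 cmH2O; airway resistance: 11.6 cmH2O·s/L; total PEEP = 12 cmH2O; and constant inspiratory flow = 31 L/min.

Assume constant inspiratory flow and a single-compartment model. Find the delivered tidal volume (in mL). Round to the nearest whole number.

Flow: 31 L/min ÷ 60 = 0.5167 L/s.
Total PEEP = 12 cmH2O (set 9 + intrinsic 3); this is the baseline alveolar pressure.
Equation of motion (constant flow): PIP = Vt/C + R·V̇ + PEEP.
Vt/C = PIP − R·V̇ − PEEP = 31 − 5.994 − 12 = 13.006 cmH2O.
Vt = C × 13.006 = 40.8 × 13.006 = 530.64 mL.

531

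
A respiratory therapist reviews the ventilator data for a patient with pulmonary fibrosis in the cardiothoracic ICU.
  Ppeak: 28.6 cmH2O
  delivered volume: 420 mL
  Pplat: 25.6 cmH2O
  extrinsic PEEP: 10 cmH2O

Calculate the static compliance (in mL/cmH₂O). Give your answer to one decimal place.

Cstat = Vt / (Pplat − PEEP) = 420 / (25.6 − 10) = 420 / 15.6 = 26.923 mL/cmH2O.

26.9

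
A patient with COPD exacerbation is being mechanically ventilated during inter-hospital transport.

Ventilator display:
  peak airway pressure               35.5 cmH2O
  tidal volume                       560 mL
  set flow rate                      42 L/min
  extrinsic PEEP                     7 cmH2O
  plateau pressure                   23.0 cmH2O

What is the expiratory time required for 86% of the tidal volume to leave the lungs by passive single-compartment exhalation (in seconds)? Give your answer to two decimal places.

1.23

Flow: 42 L/min ÷ 60 = 0.7 L/s.
R = (PIP − Pplat)/V̇ = (35.5 − 23.0) / 0.7 = 12.5/0.7 = 17.857 cmH2O·s/L.
C = Vt/(Pplat − PEEP) = 560.0 / (23.0 − 7) = 560.0/16.0 = 35.0 mL/cmH2O.
τ = R × C = 17.857 × 0.035 L/cmH2O = 0.625 s.
t = −τ·ln(1 − 0.86) = −0.625·ln(0.14) = 1.229 s.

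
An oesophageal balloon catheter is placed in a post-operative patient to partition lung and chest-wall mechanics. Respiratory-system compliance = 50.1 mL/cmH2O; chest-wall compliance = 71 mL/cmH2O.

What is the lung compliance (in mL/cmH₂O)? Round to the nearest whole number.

170

1/CL = 1/Crs − 1/Ccw.
1/CL = 1/50.1 − 1/71 = 0.005876.
CL = 170.18 mL/cmH2O.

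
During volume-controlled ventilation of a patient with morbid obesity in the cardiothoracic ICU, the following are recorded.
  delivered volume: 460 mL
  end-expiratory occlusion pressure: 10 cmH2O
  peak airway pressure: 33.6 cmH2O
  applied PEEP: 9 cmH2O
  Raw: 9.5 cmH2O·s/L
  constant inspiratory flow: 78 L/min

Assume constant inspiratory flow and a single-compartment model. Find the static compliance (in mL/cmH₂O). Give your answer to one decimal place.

40.9

Flow: 78 L/min ÷ 60 = 1.3 L/s.
Total PEEP = 10 cmH2O (set 9 + intrinsic 1); this is the baseline alveolar pressure.
Equation of motion (constant flow): PIP = Vt/C + R·V̇ + PEEP.
Vt/C = PIP − R·V̇ − PEEP = 33.6 − 9.5×1.3 − 10 = 33.6 − 12.35 − 10 = 11.25 cmH2O.
C = Vt / 11.25 = 460 / 11.25 = 40.889 mL/cmH2O.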